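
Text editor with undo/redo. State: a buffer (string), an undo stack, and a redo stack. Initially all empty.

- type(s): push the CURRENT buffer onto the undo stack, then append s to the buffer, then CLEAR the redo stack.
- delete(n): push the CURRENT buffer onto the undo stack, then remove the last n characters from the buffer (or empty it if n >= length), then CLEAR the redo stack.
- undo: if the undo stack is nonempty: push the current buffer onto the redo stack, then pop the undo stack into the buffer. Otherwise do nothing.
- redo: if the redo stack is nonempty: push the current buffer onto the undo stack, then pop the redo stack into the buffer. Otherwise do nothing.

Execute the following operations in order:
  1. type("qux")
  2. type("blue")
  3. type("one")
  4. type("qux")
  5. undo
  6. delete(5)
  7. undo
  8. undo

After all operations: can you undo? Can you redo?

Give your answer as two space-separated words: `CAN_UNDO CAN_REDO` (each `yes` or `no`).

After op 1 (type): buf='qux' undo_depth=1 redo_depth=0
After op 2 (type): buf='quxblue' undo_depth=2 redo_depth=0
After op 3 (type): buf='quxblueone' undo_depth=3 redo_depth=0
After op 4 (type): buf='quxblueonequx' undo_depth=4 redo_depth=0
After op 5 (undo): buf='quxblueone' undo_depth=3 redo_depth=1
After op 6 (delete): buf='quxbl' undo_depth=4 redo_depth=0
After op 7 (undo): buf='quxblueone' undo_depth=3 redo_depth=1
After op 8 (undo): buf='quxblue' undo_depth=2 redo_depth=2

Answer: yes yes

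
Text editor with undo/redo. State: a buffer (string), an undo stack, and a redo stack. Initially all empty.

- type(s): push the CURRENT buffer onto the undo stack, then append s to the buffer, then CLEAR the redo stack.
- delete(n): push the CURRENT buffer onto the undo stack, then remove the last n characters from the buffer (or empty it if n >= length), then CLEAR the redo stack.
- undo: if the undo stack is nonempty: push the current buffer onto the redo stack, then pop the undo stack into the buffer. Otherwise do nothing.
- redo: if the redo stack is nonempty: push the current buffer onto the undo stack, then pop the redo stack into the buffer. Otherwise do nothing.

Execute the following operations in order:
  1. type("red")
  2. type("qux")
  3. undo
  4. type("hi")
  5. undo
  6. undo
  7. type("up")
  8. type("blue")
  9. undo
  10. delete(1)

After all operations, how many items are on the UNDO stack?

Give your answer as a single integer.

After op 1 (type): buf='red' undo_depth=1 redo_depth=0
After op 2 (type): buf='redqux' undo_depth=2 redo_depth=0
After op 3 (undo): buf='red' undo_depth=1 redo_depth=1
After op 4 (type): buf='redhi' undo_depth=2 redo_depth=0
After op 5 (undo): buf='red' undo_depth=1 redo_depth=1
After op 6 (undo): buf='(empty)' undo_depth=0 redo_depth=2
After op 7 (type): buf='up' undo_depth=1 redo_depth=0
After op 8 (type): buf='upblue' undo_depth=2 redo_depth=0
After op 9 (undo): buf='up' undo_depth=1 redo_depth=1
After op 10 (delete): buf='u' undo_depth=2 redo_depth=0

Answer: 2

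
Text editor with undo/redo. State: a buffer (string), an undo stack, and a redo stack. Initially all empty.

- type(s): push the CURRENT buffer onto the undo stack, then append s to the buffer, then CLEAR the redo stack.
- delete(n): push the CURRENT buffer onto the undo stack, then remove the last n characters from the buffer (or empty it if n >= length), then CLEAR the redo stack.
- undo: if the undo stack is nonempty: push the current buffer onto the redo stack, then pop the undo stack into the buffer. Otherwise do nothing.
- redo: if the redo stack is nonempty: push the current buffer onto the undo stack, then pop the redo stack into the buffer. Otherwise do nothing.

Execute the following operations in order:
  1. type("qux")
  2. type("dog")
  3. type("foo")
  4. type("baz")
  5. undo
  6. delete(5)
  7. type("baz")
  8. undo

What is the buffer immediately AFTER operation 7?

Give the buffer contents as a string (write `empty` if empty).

After op 1 (type): buf='qux' undo_depth=1 redo_depth=0
After op 2 (type): buf='quxdog' undo_depth=2 redo_depth=0
After op 3 (type): buf='quxdogfoo' undo_depth=3 redo_depth=0
After op 4 (type): buf='quxdogfoobaz' undo_depth=4 redo_depth=0
After op 5 (undo): buf='quxdogfoo' undo_depth=3 redo_depth=1
After op 6 (delete): buf='quxd' undo_depth=4 redo_depth=0
After op 7 (type): buf='quxdbaz' undo_depth=5 redo_depth=0

Answer: quxdbaz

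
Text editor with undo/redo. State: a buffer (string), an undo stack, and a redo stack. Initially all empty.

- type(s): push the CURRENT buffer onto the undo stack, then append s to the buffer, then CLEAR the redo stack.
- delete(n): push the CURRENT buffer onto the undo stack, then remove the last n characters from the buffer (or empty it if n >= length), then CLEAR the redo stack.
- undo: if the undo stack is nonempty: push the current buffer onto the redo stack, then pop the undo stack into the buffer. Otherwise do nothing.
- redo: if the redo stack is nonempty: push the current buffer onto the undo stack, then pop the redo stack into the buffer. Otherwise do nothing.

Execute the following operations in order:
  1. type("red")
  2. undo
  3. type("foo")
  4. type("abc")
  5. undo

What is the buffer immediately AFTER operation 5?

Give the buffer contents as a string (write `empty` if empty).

After op 1 (type): buf='red' undo_depth=1 redo_depth=0
After op 2 (undo): buf='(empty)' undo_depth=0 redo_depth=1
After op 3 (type): buf='foo' undo_depth=1 redo_depth=0
After op 4 (type): buf='fooabc' undo_depth=2 redo_depth=0
After op 5 (undo): buf='foo' undo_depth=1 redo_depth=1

Answer: foo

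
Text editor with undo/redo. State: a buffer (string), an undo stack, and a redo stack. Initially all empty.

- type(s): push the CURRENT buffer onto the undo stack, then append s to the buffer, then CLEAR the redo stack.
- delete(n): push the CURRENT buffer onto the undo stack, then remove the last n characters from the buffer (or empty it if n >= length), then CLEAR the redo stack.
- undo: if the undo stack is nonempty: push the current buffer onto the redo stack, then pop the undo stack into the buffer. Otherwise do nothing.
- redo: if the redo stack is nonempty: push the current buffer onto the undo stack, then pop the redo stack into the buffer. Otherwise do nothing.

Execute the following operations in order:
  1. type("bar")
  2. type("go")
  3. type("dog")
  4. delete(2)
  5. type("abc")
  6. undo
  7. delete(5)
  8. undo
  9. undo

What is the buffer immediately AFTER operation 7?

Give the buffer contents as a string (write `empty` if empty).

After op 1 (type): buf='bar' undo_depth=1 redo_depth=0
After op 2 (type): buf='bargo' undo_depth=2 redo_depth=0
After op 3 (type): buf='bargodog' undo_depth=3 redo_depth=0
After op 4 (delete): buf='bargod' undo_depth=4 redo_depth=0
After op 5 (type): buf='bargodabc' undo_depth=5 redo_depth=0
After op 6 (undo): buf='bargod' undo_depth=4 redo_depth=1
After op 7 (delete): buf='b' undo_depth=5 redo_depth=0

Answer: b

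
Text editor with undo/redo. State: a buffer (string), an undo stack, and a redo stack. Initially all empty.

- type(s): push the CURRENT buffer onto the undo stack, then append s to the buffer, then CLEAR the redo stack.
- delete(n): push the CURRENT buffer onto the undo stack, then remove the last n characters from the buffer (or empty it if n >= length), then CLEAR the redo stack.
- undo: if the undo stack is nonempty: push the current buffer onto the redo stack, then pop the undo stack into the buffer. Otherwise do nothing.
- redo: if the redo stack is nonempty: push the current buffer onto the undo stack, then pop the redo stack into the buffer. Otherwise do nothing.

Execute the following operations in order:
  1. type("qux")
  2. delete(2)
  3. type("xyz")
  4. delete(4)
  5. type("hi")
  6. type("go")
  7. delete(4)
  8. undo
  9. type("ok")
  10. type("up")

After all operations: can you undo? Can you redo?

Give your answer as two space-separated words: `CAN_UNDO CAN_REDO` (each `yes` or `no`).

Answer: yes no

Derivation:
After op 1 (type): buf='qux' undo_depth=1 redo_depth=0
After op 2 (delete): buf='q' undo_depth=2 redo_depth=0
After op 3 (type): buf='qxyz' undo_depth=3 redo_depth=0
After op 4 (delete): buf='(empty)' undo_depth=4 redo_depth=0
After op 5 (type): buf='hi' undo_depth=5 redo_depth=0
After op 6 (type): buf='higo' undo_depth=6 redo_depth=0
After op 7 (delete): buf='(empty)' undo_depth=7 redo_depth=0
After op 8 (undo): buf='higo' undo_depth=6 redo_depth=1
After op 9 (type): buf='higook' undo_depth=7 redo_depth=0
After op 10 (type): buf='higookup' undo_depth=8 redo_depth=0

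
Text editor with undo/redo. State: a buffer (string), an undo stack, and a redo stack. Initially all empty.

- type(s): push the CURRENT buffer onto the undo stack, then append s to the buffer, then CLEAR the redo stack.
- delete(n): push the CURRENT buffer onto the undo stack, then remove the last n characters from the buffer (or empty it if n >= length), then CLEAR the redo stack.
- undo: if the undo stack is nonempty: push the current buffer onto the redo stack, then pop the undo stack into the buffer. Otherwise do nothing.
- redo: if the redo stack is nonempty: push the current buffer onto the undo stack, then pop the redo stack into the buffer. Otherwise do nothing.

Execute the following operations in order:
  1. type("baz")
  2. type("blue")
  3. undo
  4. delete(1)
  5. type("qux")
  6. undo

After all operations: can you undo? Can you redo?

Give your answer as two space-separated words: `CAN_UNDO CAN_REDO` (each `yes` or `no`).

After op 1 (type): buf='baz' undo_depth=1 redo_depth=0
After op 2 (type): buf='bazblue' undo_depth=2 redo_depth=0
After op 3 (undo): buf='baz' undo_depth=1 redo_depth=1
After op 4 (delete): buf='ba' undo_depth=2 redo_depth=0
After op 5 (type): buf='baqux' undo_depth=3 redo_depth=0
After op 6 (undo): buf='ba' undo_depth=2 redo_depth=1

Answer: yes yes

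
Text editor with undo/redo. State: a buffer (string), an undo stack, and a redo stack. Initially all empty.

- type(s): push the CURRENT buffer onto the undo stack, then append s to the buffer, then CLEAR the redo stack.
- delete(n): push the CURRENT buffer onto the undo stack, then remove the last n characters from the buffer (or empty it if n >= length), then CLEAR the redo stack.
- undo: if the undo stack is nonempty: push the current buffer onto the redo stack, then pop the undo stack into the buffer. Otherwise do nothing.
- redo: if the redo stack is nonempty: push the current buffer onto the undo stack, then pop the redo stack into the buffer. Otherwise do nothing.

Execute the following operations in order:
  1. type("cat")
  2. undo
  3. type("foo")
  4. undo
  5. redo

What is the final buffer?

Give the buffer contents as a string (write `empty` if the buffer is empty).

After op 1 (type): buf='cat' undo_depth=1 redo_depth=0
After op 2 (undo): buf='(empty)' undo_depth=0 redo_depth=1
After op 3 (type): buf='foo' undo_depth=1 redo_depth=0
After op 4 (undo): buf='(empty)' undo_depth=0 redo_depth=1
After op 5 (redo): buf='foo' undo_depth=1 redo_depth=0

Answer: foo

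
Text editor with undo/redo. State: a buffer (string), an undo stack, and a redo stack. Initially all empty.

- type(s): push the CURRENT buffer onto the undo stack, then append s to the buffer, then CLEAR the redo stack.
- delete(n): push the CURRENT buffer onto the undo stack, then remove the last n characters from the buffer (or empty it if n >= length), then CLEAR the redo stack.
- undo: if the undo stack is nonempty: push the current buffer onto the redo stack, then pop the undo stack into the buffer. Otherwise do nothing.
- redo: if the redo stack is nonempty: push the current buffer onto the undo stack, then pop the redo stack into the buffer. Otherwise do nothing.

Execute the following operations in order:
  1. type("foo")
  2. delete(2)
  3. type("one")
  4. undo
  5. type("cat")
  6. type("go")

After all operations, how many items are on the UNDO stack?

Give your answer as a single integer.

Answer: 4

Derivation:
After op 1 (type): buf='foo' undo_depth=1 redo_depth=0
After op 2 (delete): buf='f' undo_depth=2 redo_depth=0
After op 3 (type): buf='fone' undo_depth=3 redo_depth=0
After op 4 (undo): buf='f' undo_depth=2 redo_depth=1
After op 5 (type): buf='fcat' undo_depth=3 redo_depth=0
After op 6 (type): buf='fcatgo' undo_depth=4 redo_depth=0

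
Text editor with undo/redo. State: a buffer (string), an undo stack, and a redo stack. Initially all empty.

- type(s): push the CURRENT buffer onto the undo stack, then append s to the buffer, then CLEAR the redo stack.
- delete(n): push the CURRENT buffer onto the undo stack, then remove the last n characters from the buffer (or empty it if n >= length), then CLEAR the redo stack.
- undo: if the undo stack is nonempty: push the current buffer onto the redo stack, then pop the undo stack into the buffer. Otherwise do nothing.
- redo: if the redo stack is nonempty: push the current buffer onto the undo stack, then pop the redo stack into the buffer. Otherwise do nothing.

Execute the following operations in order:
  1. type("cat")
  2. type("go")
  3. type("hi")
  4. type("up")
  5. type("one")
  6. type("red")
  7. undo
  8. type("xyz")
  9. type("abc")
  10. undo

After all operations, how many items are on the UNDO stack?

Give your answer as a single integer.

Answer: 6

Derivation:
After op 1 (type): buf='cat' undo_depth=1 redo_depth=0
After op 2 (type): buf='catgo' undo_depth=2 redo_depth=0
After op 3 (type): buf='catgohi' undo_depth=3 redo_depth=0
After op 4 (type): buf='catgohiup' undo_depth=4 redo_depth=0
After op 5 (type): buf='catgohiupone' undo_depth=5 redo_depth=0
After op 6 (type): buf='catgohiuponered' undo_depth=6 redo_depth=0
After op 7 (undo): buf='catgohiupone' undo_depth=5 redo_depth=1
After op 8 (type): buf='catgohiuponexyz' undo_depth=6 redo_depth=0
After op 9 (type): buf='catgohiuponexyzabc' undo_depth=7 redo_depth=0
After op 10 (undo): buf='catgohiuponexyz' undo_depth=6 redo_depth=1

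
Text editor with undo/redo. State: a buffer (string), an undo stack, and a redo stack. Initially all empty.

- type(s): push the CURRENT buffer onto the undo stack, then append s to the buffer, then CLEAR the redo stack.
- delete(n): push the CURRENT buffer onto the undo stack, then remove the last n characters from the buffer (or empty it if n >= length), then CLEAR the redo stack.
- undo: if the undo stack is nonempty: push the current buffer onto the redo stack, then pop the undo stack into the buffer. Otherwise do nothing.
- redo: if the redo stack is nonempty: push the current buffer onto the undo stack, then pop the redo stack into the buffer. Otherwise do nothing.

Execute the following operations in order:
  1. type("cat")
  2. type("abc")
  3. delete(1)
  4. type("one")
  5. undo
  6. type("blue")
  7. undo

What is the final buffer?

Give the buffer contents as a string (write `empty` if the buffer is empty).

After op 1 (type): buf='cat' undo_depth=1 redo_depth=0
After op 2 (type): buf='catabc' undo_depth=2 redo_depth=0
After op 3 (delete): buf='catab' undo_depth=3 redo_depth=0
After op 4 (type): buf='catabone' undo_depth=4 redo_depth=0
After op 5 (undo): buf='catab' undo_depth=3 redo_depth=1
After op 6 (type): buf='catabblue' undo_depth=4 redo_depth=0
After op 7 (undo): buf='catab' undo_depth=3 redo_depth=1

Answer: catab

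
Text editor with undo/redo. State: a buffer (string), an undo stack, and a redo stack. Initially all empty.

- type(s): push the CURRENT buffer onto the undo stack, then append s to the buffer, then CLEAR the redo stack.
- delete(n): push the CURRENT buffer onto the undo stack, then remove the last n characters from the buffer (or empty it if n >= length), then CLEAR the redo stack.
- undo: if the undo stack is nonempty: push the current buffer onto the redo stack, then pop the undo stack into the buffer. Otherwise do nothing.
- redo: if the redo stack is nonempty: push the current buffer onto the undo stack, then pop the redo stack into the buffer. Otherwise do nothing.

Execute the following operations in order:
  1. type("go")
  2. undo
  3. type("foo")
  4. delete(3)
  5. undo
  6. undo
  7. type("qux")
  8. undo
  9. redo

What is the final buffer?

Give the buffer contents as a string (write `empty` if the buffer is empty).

Answer: qux

Derivation:
After op 1 (type): buf='go' undo_depth=1 redo_depth=0
After op 2 (undo): buf='(empty)' undo_depth=0 redo_depth=1
After op 3 (type): buf='foo' undo_depth=1 redo_depth=0
After op 4 (delete): buf='(empty)' undo_depth=2 redo_depth=0
After op 5 (undo): buf='foo' undo_depth=1 redo_depth=1
After op 6 (undo): buf='(empty)' undo_depth=0 redo_depth=2
After op 7 (type): buf='qux' undo_depth=1 redo_depth=0
After op 8 (undo): buf='(empty)' undo_depth=0 redo_depth=1
After op 9 (redo): buf='qux' undo_depth=1 redo_depth=0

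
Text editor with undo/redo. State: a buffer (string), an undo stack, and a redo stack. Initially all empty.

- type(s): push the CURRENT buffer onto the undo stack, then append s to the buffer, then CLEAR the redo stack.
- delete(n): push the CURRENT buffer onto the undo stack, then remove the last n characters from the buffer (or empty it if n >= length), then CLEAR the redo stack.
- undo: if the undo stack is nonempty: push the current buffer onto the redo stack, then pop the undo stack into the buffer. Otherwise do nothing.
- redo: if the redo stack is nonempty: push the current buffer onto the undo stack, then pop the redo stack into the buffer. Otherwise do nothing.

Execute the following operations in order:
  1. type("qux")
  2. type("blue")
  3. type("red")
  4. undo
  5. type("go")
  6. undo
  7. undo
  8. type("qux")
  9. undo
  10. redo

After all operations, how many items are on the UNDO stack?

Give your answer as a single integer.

Answer: 2

Derivation:
After op 1 (type): buf='qux' undo_depth=1 redo_depth=0
After op 2 (type): buf='quxblue' undo_depth=2 redo_depth=0
After op 3 (type): buf='quxbluered' undo_depth=3 redo_depth=0
After op 4 (undo): buf='quxblue' undo_depth=2 redo_depth=1
After op 5 (type): buf='quxbluego' undo_depth=3 redo_depth=0
After op 6 (undo): buf='quxblue' undo_depth=2 redo_depth=1
After op 7 (undo): buf='qux' undo_depth=1 redo_depth=2
After op 8 (type): buf='quxqux' undo_depth=2 redo_depth=0
After op 9 (undo): buf='qux' undo_depth=1 redo_depth=1
After op 10 (redo): buf='quxqux' undo_depth=2 redo_depth=0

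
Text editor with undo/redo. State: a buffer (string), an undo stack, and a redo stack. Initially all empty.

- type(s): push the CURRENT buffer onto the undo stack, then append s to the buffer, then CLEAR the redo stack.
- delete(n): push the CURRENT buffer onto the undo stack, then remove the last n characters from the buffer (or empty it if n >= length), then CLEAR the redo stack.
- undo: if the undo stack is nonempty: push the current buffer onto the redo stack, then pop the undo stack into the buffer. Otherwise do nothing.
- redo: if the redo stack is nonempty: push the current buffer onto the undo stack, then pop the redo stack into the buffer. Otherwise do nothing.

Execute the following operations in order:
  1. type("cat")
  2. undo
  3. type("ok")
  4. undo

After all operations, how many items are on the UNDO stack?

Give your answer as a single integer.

After op 1 (type): buf='cat' undo_depth=1 redo_depth=0
After op 2 (undo): buf='(empty)' undo_depth=0 redo_depth=1
After op 3 (type): buf='ok' undo_depth=1 redo_depth=0
After op 4 (undo): buf='(empty)' undo_depth=0 redo_depth=1

Answer: 0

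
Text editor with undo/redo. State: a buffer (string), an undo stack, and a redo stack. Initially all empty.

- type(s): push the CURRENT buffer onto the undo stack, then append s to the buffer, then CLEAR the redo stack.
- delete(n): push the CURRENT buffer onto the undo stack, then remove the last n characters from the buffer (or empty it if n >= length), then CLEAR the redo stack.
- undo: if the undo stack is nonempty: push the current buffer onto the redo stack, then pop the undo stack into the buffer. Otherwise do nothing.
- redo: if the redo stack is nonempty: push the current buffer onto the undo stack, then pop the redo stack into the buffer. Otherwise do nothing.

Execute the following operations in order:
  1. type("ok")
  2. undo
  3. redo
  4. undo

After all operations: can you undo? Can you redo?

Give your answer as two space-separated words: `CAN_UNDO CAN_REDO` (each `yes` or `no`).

Answer: no yes

Derivation:
After op 1 (type): buf='ok' undo_depth=1 redo_depth=0
After op 2 (undo): buf='(empty)' undo_depth=0 redo_depth=1
After op 3 (redo): buf='ok' undo_depth=1 redo_depth=0
After op 4 (undo): buf='(empty)' undo_depth=0 redo_depth=1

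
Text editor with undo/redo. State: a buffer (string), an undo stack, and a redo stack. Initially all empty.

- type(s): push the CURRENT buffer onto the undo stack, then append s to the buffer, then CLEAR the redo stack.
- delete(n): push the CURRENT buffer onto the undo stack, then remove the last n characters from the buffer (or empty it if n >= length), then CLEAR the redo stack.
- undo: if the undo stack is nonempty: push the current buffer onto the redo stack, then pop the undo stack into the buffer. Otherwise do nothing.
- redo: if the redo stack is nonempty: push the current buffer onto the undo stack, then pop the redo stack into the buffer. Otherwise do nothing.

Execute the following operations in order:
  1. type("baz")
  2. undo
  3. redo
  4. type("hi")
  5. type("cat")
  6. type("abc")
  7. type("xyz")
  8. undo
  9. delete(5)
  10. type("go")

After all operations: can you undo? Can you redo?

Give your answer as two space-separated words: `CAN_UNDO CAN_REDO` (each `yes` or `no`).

After op 1 (type): buf='baz' undo_depth=1 redo_depth=0
After op 2 (undo): buf='(empty)' undo_depth=0 redo_depth=1
After op 3 (redo): buf='baz' undo_depth=1 redo_depth=0
After op 4 (type): buf='bazhi' undo_depth=2 redo_depth=0
After op 5 (type): buf='bazhicat' undo_depth=3 redo_depth=0
After op 6 (type): buf='bazhicatabc' undo_depth=4 redo_depth=0
After op 7 (type): buf='bazhicatabcxyz' undo_depth=5 redo_depth=0
After op 8 (undo): buf='bazhicatabc' undo_depth=4 redo_depth=1
After op 9 (delete): buf='bazhic' undo_depth=5 redo_depth=0
After op 10 (type): buf='bazhicgo' undo_depth=6 redo_depth=0

Answer: yes no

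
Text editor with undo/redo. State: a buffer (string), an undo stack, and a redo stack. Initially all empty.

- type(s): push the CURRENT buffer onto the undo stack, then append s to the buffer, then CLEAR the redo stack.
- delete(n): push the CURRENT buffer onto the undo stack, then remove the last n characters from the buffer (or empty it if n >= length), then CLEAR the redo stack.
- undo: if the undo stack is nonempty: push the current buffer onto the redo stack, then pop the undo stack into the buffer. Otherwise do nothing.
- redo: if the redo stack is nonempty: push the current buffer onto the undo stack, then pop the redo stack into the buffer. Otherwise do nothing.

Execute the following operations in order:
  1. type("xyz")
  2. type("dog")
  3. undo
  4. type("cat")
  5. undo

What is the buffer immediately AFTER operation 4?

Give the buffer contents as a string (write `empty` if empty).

After op 1 (type): buf='xyz' undo_depth=1 redo_depth=0
After op 2 (type): buf='xyzdog' undo_depth=2 redo_depth=0
After op 3 (undo): buf='xyz' undo_depth=1 redo_depth=1
After op 4 (type): buf='xyzcat' undo_depth=2 redo_depth=0

Answer: xyzcat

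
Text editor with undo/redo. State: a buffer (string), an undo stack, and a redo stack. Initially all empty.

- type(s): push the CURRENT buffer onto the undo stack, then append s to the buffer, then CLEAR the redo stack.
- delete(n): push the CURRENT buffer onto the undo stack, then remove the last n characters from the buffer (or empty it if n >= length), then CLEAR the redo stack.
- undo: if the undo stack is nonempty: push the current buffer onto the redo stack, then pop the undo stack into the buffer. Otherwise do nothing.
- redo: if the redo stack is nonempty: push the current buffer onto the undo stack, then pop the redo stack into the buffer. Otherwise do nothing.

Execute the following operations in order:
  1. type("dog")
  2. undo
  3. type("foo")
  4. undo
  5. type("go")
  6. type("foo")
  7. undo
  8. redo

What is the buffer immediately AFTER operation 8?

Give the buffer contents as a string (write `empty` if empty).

Answer: gofoo

Derivation:
After op 1 (type): buf='dog' undo_depth=1 redo_depth=0
After op 2 (undo): buf='(empty)' undo_depth=0 redo_depth=1
After op 3 (type): buf='foo' undo_depth=1 redo_depth=0
After op 4 (undo): buf='(empty)' undo_depth=0 redo_depth=1
After op 5 (type): buf='go' undo_depth=1 redo_depth=0
After op 6 (type): buf='gofoo' undo_depth=2 redo_depth=0
After op 7 (undo): buf='go' undo_depth=1 redo_depth=1
After op 8 (redo): buf='gofoo' undo_depth=2 redo_depth=0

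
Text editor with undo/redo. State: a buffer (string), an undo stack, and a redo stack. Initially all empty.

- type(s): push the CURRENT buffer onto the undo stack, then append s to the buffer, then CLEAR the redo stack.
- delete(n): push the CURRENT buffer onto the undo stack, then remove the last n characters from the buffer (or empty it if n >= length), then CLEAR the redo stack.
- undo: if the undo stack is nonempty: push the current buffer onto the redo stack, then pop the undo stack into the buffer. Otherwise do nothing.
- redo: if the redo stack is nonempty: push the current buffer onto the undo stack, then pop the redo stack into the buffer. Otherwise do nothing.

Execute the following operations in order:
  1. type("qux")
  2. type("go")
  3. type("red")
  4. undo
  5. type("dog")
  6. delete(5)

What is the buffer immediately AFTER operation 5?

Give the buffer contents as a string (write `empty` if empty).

After op 1 (type): buf='qux' undo_depth=1 redo_depth=0
After op 2 (type): buf='quxgo' undo_depth=2 redo_depth=0
After op 3 (type): buf='quxgored' undo_depth=3 redo_depth=0
After op 4 (undo): buf='quxgo' undo_depth=2 redo_depth=1
After op 5 (type): buf='quxgodog' undo_depth=3 redo_depth=0

Answer: quxgodog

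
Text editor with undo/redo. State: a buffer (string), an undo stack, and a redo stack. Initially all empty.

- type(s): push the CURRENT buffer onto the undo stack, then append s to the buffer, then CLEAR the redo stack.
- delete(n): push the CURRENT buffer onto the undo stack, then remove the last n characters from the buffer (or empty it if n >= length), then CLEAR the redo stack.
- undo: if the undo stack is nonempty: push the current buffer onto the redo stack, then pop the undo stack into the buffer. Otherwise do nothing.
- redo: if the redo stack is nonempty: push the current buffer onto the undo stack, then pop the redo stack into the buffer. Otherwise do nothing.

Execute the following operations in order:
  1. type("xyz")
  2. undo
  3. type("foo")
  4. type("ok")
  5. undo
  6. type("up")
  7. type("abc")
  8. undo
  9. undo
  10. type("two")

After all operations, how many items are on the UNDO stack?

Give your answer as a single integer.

After op 1 (type): buf='xyz' undo_depth=1 redo_depth=0
After op 2 (undo): buf='(empty)' undo_depth=0 redo_depth=1
After op 3 (type): buf='foo' undo_depth=1 redo_depth=0
After op 4 (type): buf='foook' undo_depth=2 redo_depth=0
After op 5 (undo): buf='foo' undo_depth=1 redo_depth=1
After op 6 (type): buf='fooup' undo_depth=2 redo_depth=0
After op 7 (type): buf='fooupabc' undo_depth=3 redo_depth=0
After op 8 (undo): buf='fooup' undo_depth=2 redo_depth=1
After op 9 (undo): buf='foo' undo_depth=1 redo_depth=2
After op 10 (type): buf='footwo' undo_depth=2 redo_depth=0

Answer: 2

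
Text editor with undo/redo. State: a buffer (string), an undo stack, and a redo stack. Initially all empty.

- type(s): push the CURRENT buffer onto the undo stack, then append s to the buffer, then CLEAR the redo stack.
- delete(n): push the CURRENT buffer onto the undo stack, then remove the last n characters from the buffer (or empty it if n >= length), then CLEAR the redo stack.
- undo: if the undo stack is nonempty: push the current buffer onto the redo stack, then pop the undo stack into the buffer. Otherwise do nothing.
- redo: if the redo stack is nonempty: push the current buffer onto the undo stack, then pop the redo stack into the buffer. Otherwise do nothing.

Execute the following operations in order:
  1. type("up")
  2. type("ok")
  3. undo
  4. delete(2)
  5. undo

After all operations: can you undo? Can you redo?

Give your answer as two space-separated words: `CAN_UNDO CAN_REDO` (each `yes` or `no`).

Answer: yes yes

Derivation:
After op 1 (type): buf='up' undo_depth=1 redo_depth=0
After op 2 (type): buf='upok' undo_depth=2 redo_depth=0
After op 3 (undo): buf='up' undo_depth=1 redo_depth=1
After op 4 (delete): buf='(empty)' undo_depth=2 redo_depth=0
After op 5 (undo): buf='up' undo_depth=1 redo_depth=1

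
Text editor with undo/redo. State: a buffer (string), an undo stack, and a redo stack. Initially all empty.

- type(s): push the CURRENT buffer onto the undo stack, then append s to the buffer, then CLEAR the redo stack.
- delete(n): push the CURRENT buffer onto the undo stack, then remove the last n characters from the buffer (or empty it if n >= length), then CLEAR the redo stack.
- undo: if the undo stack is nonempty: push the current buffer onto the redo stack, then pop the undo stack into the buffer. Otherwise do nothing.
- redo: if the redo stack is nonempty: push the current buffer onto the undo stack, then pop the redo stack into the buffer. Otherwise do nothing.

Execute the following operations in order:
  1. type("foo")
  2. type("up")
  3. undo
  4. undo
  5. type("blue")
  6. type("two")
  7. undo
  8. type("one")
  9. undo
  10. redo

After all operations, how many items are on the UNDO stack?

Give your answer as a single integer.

After op 1 (type): buf='foo' undo_depth=1 redo_depth=0
After op 2 (type): buf='fooup' undo_depth=2 redo_depth=0
After op 3 (undo): buf='foo' undo_depth=1 redo_depth=1
After op 4 (undo): buf='(empty)' undo_depth=0 redo_depth=2
After op 5 (type): buf='blue' undo_depth=1 redo_depth=0
After op 6 (type): buf='bluetwo' undo_depth=2 redo_depth=0
After op 7 (undo): buf='blue' undo_depth=1 redo_depth=1
After op 8 (type): buf='blueone' undo_depth=2 redo_depth=0
After op 9 (undo): buf='blue' undo_depth=1 redo_depth=1
After op 10 (redo): buf='blueone' undo_depth=2 redo_depth=0

Answer: 2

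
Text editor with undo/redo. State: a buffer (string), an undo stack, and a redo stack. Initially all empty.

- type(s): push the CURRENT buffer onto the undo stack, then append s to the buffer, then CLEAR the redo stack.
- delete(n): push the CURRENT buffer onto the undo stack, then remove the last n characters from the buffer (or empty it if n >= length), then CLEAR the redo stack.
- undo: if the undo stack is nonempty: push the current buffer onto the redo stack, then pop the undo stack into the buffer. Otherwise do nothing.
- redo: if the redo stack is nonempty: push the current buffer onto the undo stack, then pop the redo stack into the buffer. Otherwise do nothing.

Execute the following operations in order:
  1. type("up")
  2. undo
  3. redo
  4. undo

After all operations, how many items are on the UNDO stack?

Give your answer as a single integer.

Answer: 0

Derivation:
After op 1 (type): buf='up' undo_depth=1 redo_depth=0
After op 2 (undo): buf='(empty)' undo_depth=0 redo_depth=1
After op 3 (redo): buf='up' undo_depth=1 redo_depth=0
After op 4 (undo): buf='(empty)' undo_depth=0 redo_depth=1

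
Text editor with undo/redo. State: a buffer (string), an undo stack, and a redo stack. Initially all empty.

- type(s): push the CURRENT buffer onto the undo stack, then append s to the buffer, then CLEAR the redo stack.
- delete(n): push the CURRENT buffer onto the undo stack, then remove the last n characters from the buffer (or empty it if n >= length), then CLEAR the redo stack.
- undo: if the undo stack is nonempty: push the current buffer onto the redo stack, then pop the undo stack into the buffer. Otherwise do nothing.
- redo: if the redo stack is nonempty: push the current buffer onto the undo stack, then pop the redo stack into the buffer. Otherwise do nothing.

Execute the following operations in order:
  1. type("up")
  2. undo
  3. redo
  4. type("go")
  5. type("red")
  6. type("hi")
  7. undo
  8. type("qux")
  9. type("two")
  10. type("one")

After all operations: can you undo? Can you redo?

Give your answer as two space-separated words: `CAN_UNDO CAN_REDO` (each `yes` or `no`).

After op 1 (type): buf='up' undo_depth=1 redo_depth=0
After op 2 (undo): buf='(empty)' undo_depth=0 redo_depth=1
After op 3 (redo): buf='up' undo_depth=1 redo_depth=0
After op 4 (type): buf='upgo' undo_depth=2 redo_depth=0
After op 5 (type): buf='upgored' undo_depth=3 redo_depth=0
After op 6 (type): buf='upgoredhi' undo_depth=4 redo_depth=0
After op 7 (undo): buf='upgored' undo_depth=3 redo_depth=1
After op 8 (type): buf='upgoredqux' undo_depth=4 redo_depth=0
After op 9 (type): buf='upgoredquxtwo' undo_depth=5 redo_depth=0
After op 10 (type): buf='upgoredquxtwoone' undo_depth=6 redo_depth=0

Answer: yes no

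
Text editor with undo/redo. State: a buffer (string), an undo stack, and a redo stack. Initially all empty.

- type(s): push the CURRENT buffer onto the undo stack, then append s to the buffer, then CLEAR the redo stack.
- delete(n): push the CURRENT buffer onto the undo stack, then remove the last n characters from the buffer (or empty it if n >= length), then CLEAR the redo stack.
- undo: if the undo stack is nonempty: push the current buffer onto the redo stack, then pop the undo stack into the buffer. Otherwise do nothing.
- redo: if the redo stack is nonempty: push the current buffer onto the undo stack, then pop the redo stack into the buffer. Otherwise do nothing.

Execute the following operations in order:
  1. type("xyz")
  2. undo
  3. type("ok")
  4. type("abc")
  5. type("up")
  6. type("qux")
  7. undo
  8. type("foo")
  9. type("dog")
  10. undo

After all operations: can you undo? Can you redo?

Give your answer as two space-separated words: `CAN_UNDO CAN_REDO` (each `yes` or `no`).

Answer: yes yes

Derivation:
After op 1 (type): buf='xyz' undo_depth=1 redo_depth=0
After op 2 (undo): buf='(empty)' undo_depth=0 redo_depth=1
After op 3 (type): buf='ok' undo_depth=1 redo_depth=0
After op 4 (type): buf='okabc' undo_depth=2 redo_depth=0
After op 5 (type): buf='okabcup' undo_depth=3 redo_depth=0
After op 6 (type): buf='okabcupqux' undo_depth=4 redo_depth=0
After op 7 (undo): buf='okabcup' undo_depth=3 redo_depth=1
After op 8 (type): buf='okabcupfoo' undo_depth=4 redo_depth=0
After op 9 (type): buf='okabcupfoodog' undo_depth=5 redo_depth=0
After op 10 (undo): buf='okabcupfoo' undo_depth=4 redo_depth=1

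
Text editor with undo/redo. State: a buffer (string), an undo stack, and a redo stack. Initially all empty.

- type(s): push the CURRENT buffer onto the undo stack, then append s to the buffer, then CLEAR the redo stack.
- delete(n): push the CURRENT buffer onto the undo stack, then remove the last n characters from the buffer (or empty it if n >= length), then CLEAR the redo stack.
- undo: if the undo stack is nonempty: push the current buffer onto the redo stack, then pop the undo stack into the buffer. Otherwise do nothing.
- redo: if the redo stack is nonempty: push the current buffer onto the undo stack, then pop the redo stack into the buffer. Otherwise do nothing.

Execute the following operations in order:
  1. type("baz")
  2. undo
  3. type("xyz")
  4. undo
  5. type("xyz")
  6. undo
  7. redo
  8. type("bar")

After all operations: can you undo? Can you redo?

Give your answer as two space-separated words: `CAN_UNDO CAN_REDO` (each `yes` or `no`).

After op 1 (type): buf='baz' undo_depth=1 redo_depth=0
After op 2 (undo): buf='(empty)' undo_depth=0 redo_depth=1
After op 3 (type): buf='xyz' undo_depth=1 redo_depth=0
After op 4 (undo): buf='(empty)' undo_depth=0 redo_depth=1
After op 5 (type): buf='xyz' undo_depth=1 redo_depth=0
After op 6 (undo): buf='(empty)' undo_depth=0 redo_depth=1
After op 7 (redo): buf='xyz' undo_depth=1 redo_depth=0
After op 8 (type): buf='xyzbar' undo_depth=2 redo_depth=0

Answer: yes no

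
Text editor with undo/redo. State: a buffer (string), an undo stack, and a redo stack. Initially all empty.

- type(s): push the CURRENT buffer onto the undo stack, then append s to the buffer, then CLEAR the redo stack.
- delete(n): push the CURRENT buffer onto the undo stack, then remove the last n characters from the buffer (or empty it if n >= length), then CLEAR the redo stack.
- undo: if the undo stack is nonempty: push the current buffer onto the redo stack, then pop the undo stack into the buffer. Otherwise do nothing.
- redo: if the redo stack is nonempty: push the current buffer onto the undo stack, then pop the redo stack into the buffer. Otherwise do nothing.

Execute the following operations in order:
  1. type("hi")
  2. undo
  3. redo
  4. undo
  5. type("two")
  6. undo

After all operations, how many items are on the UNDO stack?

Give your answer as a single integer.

After op 1 (type): buf='hi' undo_depth=1 redo_depth=0
After op 2 (undo): buf='(empty)' undo_depth=0 redo_depth=1
After op 3 (redo): buf='hi' undo_depth=1 redo_depth=0
After op 4 (undo): buf='(empty)' undo_depth=0 redo_depth=1
After op 5 (type): buf='two' undo_depth=1 redo_depth=0
After op 6 (undo): buf='(empty)' undo_depth=0 redo_depth=1

Answer: 0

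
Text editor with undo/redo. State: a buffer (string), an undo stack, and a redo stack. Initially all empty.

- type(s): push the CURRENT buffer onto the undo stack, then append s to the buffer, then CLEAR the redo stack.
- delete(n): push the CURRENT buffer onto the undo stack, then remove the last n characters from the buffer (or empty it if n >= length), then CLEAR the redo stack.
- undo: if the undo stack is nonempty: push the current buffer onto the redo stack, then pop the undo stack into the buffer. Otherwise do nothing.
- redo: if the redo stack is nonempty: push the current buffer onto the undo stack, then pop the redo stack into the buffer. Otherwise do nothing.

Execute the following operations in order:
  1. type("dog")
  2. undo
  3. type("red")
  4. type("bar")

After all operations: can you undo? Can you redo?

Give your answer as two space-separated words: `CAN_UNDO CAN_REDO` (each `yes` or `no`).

After op 1 (type): buf='dog' undo_depth=1 redo_depth=0
After op 2 (undo): buf='(empty)' undo_depth=0 redo_depth=1
After op 3 (type): buf='red' undo_depth=1 redo_depth=0
After op 4 (type): buf='redbar' undo_depth=2 redo_depth=0

Answer: yes no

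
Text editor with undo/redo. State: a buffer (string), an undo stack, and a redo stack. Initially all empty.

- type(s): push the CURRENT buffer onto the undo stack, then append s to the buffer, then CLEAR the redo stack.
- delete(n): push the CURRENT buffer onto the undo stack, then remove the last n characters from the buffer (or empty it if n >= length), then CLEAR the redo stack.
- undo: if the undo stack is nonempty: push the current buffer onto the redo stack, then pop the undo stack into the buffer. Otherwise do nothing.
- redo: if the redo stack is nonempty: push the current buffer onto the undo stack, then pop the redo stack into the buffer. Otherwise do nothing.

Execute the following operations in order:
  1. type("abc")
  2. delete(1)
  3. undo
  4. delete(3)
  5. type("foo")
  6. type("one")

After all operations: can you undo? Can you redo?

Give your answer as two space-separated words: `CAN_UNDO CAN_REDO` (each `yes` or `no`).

After op 1 (type): buf='abc' undo_depth=1 redo_depth=0
After op 2 (delete): buf='ab' undo_depth=2 redo_depth=0
After op 3 (undo): buf='abc' undo_depth=1 redo_depth=1
After op 4 (delete): buf='(empty)' undo_depth=2 redo_depth=0
After op 5 (type): buf='foo' undo_depth=3 redo_depth=0
After op 6 (type): buf='fooone' undo_depth=4 redo_depth=0

Answer: yes no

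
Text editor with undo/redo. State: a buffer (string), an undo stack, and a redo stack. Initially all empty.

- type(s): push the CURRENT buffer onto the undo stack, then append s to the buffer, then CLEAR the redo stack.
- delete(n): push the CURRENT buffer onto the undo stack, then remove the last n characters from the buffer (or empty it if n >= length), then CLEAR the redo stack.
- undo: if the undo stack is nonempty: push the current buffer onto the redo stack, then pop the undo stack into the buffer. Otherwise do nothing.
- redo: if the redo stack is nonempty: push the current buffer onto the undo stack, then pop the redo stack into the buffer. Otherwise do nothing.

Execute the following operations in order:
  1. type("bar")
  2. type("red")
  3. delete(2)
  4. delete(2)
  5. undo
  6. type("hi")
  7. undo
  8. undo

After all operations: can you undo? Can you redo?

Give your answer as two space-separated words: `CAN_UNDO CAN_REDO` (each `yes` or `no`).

After op 1 (type): buf='bar' undo_depth=1 redo_depth=0
After op 2 (type): buf='barred' undo_depth=2 redo_depth=0
After op 3 (delete): buf='barr' undo_depth=3 redo_depth=0
After op 4 (delete): buf='ba' undo_depth=4 redo_depth=0
After op 5 (undo): buf='barr' undo_depth=3 redo_depth=1
After op 6 (type): buf='barrhi' undo_depth=4 redo_depth=0
After op 7 (undo): buf='barr' undo_depth=3 redo_depth=1
After op 8 (undo): buf='barred' undo_depth=2 redo_depth=2

Answer: yes yes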